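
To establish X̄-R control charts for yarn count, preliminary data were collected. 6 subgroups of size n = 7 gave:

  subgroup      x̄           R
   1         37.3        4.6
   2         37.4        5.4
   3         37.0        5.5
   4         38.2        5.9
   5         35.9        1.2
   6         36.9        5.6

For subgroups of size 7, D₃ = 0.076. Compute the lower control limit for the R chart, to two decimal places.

0.36

R̄ = (4.6 + 5.4 + 5.5 + 5.9 + 1.2 + 5.6) / 6 = 28.2000 / 6 = 4.7000
LCL_R = D₃·R̄ = 0.076 × 4.7000 = 0.3572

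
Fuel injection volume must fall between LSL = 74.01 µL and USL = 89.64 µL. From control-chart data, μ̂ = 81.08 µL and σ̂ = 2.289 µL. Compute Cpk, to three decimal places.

1.030

Cpu = (USL − μ̂) / (3σ̂) = (89.64 − 81.08) / (3 × 2.289) = 1.2465; Cpl = (μ̂ − LSL) / (3σ̂) = (81.08 − 74.01) / (3 × 2.289) = 1.0296; Cpk = min(Cpu, Cpl) = 1.0296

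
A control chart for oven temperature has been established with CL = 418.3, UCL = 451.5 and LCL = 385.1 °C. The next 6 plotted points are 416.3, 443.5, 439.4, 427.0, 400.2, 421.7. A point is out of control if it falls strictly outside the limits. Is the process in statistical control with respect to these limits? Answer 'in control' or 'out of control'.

All 6 points lie within [385.1, 451.5].

in control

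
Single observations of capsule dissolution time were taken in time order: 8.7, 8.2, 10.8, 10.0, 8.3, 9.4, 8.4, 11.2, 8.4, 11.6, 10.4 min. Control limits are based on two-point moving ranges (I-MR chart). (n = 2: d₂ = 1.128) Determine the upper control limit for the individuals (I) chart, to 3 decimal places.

14.289

X̄ = (8.7 + 8.2 + 10.8 + 10.0 + 8.3 + 9.4 + 8.4 + 11.2 + 8.4 + 11.6 + 10.4) / 11 = 9.5818
Moving ranges: 0.5, 2.6, 0.8, 1.7, 1.1, 1.0, 2.8, 2.8, 3.2, 1.2; M̄R̄ = 17.7000 / 10 = 1.7700
UCL = X̄ + 3·M̄R̄/d₂ = 9.5818 + 3 × 1.7700 / 1.128 = 14.2893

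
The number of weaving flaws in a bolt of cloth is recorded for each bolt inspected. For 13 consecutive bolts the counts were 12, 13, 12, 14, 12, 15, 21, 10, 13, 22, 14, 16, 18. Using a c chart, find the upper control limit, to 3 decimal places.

c̄ = (12 + 13 + 12 + 14 + 12 + 15 + 21 + 10 + 13 + 22 + 14 + 16 + 18) / 13 = 192 / 13 = 14.7692
UCL = c̄ + 3√c̄ = 14.7692 + 3 × √14.7692 = 14.7692 + 3 × 3.8431 = 26.2985

26.298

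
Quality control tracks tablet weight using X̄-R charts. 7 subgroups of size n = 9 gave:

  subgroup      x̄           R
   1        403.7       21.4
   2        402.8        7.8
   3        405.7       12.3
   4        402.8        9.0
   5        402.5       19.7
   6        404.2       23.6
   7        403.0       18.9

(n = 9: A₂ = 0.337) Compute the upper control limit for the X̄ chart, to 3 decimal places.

X̄̄ = (403.7 + 402.8 + 405.7 + 402.8 + 402.5 + 404.2 + 403.0) / 7 = 2824.7000 / 7 = 403.5286
R̄ = (21.4 + 7.8 + 12.3 + 9.0 + 19.7 + 23.6 + 18.9) / 7 = 112.7000 / 7 = 16.1000
UCL = X̄̄ + A₂·R̄ = 403.5286 + 0.337 × 16.1000 = 408.9543

408.954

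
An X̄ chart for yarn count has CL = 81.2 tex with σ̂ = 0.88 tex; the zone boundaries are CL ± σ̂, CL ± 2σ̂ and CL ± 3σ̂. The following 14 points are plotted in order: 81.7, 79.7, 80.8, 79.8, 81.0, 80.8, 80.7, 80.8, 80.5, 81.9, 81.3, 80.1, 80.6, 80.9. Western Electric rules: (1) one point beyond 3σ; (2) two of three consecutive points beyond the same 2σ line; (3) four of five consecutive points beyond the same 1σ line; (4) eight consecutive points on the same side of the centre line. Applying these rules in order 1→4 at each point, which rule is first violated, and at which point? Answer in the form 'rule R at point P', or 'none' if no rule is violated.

rule 4 at point 9

Zone of each point (C = within 1σ̂, B = 1σ̂–2σ̂, A = 2σ̂–3σ̂, * = beyond 3σ̂; sign = side of CL): 1:+C, 2:-B, 3:-C, 4:-B, 5:-C, 6:-C, 7:-C, 8:-C, 9:-C, 10:+C, 11:+C, 12:-B, 13:-C, 14:-C
Rule 4 (eight consecutive points on the same side of the centre line) is satisfied at point 9.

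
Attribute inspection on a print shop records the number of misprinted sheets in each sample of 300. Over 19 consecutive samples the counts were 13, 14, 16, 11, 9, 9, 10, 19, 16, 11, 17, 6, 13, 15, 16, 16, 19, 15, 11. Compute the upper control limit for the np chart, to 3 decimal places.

p̄ = Σdᵢ / (k·n) = 256 / (19 × 300) = 0.04491
UCL = np̄ + 3·√(np̄(1−p̄)) = 13.4737 + 3 × √(13.4737×0.95509) = 13.4737 + 3 × 3.5873 = 24.2355

24.236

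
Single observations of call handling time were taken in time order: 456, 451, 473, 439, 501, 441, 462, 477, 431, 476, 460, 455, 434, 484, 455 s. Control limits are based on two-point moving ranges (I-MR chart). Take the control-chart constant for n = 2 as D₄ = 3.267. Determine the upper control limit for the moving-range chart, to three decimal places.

Moving ranges: 5, 22, 34, 62, 60, 21, 15, 46, 45, 16, 5, 21, 50, 29; M̄R̄ = 431.0000 / 14 = 30.7857
UCL_MR = D₄·M̄R̄ = 3.267 × 30.7857 = 100.5769

100.577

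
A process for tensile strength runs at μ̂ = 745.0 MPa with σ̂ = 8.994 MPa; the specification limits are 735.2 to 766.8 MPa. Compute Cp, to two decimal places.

0.59

Cp = (USL − LSL) / (6σ̂) = (766.8 − 735.2) / (6 × 8.994) = 31.6000 / 53.9640 = 0.5856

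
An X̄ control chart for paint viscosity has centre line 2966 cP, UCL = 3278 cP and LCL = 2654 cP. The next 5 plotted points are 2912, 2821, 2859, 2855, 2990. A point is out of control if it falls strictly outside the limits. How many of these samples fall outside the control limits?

0

All 5 points lie within [2654, 3278].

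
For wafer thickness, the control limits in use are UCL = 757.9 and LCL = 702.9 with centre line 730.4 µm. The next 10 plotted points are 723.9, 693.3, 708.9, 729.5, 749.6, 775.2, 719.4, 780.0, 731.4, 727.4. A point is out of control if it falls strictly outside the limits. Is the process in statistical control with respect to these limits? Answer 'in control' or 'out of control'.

Compare each point to [702.9, 757.9]: sample 2 = 693.3 < LCL; sample 6 = 775.2 > UCL; sample 8 = 780.0 > UCL.

out of control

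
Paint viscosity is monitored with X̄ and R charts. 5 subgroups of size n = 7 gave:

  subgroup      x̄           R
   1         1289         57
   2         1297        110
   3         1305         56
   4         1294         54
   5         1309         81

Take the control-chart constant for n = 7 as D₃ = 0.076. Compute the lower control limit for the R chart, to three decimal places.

R̄ = (57 + 110 + 56 + 54 + 81) / 5 = 358.0000 / 5 = 71.6000
LCL_R = D₃·R̄ = 0.076 × 71.6000 = 5.4416

5.442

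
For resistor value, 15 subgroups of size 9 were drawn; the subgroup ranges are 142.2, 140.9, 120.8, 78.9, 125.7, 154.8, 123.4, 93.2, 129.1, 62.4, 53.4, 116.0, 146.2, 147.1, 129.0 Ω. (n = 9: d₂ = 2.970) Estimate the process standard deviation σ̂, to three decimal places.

R̄ = (142.2 + 140.9 + 120.8 + 78.9 + 125.7 + 154.8 + 123.4 + 93.2 + 129.1 + 62.4 + 53.4 + 116.0 + 146.2 + 147.1 + 129.0) / 15 = 117.5400
σ̂ = R̄ / d₂ = 117.5400 / 2.970 = 39.5758

39.576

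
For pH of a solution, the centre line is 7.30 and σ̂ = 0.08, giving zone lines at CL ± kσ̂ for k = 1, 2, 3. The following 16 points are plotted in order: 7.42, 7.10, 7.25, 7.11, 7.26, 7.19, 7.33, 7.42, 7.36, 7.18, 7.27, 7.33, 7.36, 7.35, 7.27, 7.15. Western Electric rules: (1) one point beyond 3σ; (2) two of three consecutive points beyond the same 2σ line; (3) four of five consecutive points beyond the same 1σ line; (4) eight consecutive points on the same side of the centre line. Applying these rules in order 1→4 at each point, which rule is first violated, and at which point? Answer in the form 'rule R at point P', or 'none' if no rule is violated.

rule 2 at point 4

Zone of each point (C = within 1σ̂, B = 1σ̂–2σ̂, A = 2σ̂–3σ̂, * = beyond 3σ̂; sign = side of CL): 1:+B, 2:-A, 3:-C, 4:-A, 5:-C, 6:-B, 7:+C, 8:+B, 9:+C, 10:-B, 11:-C, 12:+C, 13:+C, 14:+C, 15:-C, 16:-B
Rule 2 (two of three consecutive points beyond the same 2σ limit) is satisfied at point 4.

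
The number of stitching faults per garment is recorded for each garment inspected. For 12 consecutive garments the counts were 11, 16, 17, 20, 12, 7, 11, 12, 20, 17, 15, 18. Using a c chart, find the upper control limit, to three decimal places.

c̄ = (11 + 16 + 17 + 20 + 12 + 7 + 11 + 12 + 20 + 17 + 15 + 18) / 12 = 176 / 12 = 14.6667
UCL = c̄ + 3√c̄ = 14.6667 + 3 × √14.6667 = 14.6667 + 3 × 3.8297 = 26.1558

26.156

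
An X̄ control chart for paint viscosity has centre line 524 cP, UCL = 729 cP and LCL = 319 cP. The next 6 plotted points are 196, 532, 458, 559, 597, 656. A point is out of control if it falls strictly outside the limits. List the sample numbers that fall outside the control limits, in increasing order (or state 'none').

Compare each point to [319, 729]: sample 1 = 196 < LCL.

1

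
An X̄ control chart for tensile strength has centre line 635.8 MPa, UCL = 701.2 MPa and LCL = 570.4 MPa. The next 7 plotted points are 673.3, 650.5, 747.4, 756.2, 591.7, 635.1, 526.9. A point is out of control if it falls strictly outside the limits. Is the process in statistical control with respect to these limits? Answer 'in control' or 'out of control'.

Compare each point to [570.4, 701.2]: sample 3 = 747.4 > UCL; sample 4 = 756.2 > UCL; sample 7 = 526.9 < LCL.

out of control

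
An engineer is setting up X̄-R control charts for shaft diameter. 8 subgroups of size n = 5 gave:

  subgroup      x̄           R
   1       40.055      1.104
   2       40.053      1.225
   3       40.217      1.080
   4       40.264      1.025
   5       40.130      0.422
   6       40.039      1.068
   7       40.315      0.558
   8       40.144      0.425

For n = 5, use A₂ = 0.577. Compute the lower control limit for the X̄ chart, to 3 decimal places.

X̄̄ = (40.055 + 40.053 + 40.217 + 40.264 + 40.130 + 40.039 + 40.315 + 40.144) / 8 = 321.2170 / 8 = 40.1521
R̄ = (1.104 + 1.225 + 1.080 + 1.025 + 0.422 + 1.068 + 0.558 + 0.425) / 8 = 6.9070 / 8 = 0.8634
LCL = X̄̄ − A₂·R̄ = 40.1521 − 0.577 × 0.8634 = 39.6540

39.654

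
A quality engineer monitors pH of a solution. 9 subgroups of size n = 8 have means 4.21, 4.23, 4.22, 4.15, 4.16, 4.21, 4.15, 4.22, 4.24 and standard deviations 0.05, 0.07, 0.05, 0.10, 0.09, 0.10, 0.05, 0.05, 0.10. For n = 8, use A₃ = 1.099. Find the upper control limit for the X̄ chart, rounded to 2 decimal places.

X̄̄ = (4.21 + 4.23 + 4.22 + 4.15 + 4.16 + 4.21 + 4.15 + 4.22 + 4.24) / 9 = 4.1989
s̄ = (0.05 + 0.07 + 0.05 + 0.10 + 0.09 + 0.10 + 0.05 + 0.05 + 0.10) / 9 = 0.0733
UCL = X̄̄ + A₃·s̄ = 4.1989 + 1.099 × 0.0733 = 4.2795

4.28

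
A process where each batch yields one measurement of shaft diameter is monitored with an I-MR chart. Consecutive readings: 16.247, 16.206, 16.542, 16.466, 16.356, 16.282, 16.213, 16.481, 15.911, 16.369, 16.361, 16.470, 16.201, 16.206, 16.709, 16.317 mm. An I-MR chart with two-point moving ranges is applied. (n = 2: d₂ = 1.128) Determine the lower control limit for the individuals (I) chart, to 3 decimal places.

15.751

X̄ = (16.247 + 16.206 + 16.542 + 16.466 + 16.356 + 16.282 + 16.213 + 16.481 + 15.911 + 16.369 + 16.361 + 16.470 + 16.201 + 16.206 + 16.709 + 16.317) / 16 = 16.3336
Moving ranges: 0.041, 0.336, 0.076, 0.110, 0.074, 0.069, 0.268, 0.570, 0.458, 0.008, 0.109, 0.269, 0.005, 0.503, 0.392; M̄R̄ = 3.2880 / 15 = 0.2192
LCL = X̄ − 3·M̄R̄/d₂ = 16.3336 − 3 × 0.2192 / 1.128 = 15.7506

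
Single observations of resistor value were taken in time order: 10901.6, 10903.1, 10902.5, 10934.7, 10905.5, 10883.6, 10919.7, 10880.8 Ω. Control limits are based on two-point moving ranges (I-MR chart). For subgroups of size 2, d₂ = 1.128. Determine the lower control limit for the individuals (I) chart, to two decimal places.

10843.00

X̄ = (10901.6 + 10903.1 + 10902.5 + 10934.7 + 10905.5 + 10883.6 + 10919.7 + 10880.8) / 8 = 10903.9375
Moving ranges: 1.5, 0.6, 32.2, 29.2, 21.9, 36.1, 38.9; M̄R̄ = 160.4000 / 7 = 22.9143
LCL = X̄ − 3·M̄R̄/d₂ = 10903.9375 − 3 × 22.9143 / 1.128 = 10842.9953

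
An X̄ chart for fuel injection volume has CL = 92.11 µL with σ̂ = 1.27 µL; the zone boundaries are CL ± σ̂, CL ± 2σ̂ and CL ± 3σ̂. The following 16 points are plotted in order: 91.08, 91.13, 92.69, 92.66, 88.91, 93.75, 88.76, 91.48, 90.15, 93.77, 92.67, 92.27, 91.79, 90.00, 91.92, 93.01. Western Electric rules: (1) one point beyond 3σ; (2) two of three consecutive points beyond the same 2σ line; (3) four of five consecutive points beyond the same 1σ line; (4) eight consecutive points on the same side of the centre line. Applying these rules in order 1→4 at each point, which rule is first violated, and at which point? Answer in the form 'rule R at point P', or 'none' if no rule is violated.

rule 2 at point 7

Zone of each point (C = within 1σ̂, B = 1σ̂–2σ̂, A = 2σ̂–3σ̂, * = beyond 3σ̂; sign = side of CL): 1:-C, 2:-C, 3:+C, 4:+C, 5:-A, 6:+B, 7:-A, 8:-C, 9:-B, 10:+B, 11:+C, 12:+C, 13:-C, 14:-B, 15:-C, 16:+C
Rule 2 (two of three consecutive points beyond the same 2σ limit) is satisfied at point 7.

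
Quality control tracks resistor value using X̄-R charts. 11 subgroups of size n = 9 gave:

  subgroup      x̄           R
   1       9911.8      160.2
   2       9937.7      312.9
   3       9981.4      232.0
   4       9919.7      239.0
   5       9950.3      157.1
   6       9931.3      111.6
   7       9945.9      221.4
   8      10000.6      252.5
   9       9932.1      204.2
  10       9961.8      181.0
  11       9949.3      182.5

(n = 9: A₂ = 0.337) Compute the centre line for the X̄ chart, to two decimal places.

X̄̄ = (9911.8 + 9937.7 + 9981.4 + 9919.7 + 9950.3 + 9931.3 + 9945.9 + 10000.6 + 9932.1 + 9961.8 + 9949.3) / 11 = 109421.9000 / 11 = 9947.4455
CL = X̄̄ = 9947.4455

9947.45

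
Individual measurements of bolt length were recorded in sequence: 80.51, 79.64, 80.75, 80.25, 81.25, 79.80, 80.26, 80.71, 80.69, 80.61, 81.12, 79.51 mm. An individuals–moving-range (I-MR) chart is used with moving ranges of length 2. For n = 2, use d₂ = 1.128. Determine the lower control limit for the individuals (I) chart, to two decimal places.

X̄ = (80.51 + 79.64 + 80.75 + 80.25 + 81.25 + 79.80 + 80.26 + 80.71 + 80.69 + 80.61 + 81.12 + 79.51) / 12 = 80.4250
Moving ranges: 0.87, 1.11, 0.50, 1.00, 1.45, 0.46, 0.45, 0.02, 0.08, 0.51, 1.61; M̄R̄ = 8.0600 / 11 = 0.7327
LCL = X̄ − 3·M̄R̄/d₂ = 80.4250 − 3 × 0.7327 / 1.128 = 78.4763

78.48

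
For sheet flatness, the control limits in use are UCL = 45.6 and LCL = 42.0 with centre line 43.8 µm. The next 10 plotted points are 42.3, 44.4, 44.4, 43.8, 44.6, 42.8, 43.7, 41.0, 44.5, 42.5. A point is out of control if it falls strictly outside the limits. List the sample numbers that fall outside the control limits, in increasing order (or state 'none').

8

Compare each point to [42.0, 45.6]: sample 8 = 41.0 < LCL.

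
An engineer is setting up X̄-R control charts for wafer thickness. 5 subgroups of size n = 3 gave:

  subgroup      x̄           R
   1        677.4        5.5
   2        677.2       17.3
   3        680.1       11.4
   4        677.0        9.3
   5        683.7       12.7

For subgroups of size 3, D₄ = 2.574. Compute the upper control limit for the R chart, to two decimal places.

R̄ = (5.5 + 17.3 + 11.4 + 9.3 + 12.7) / 5 = 56.2000 / 5 = 11.2400
UCL_R = D₄·R̄ = 2.574 × 11.2400 = 28.9318

28.93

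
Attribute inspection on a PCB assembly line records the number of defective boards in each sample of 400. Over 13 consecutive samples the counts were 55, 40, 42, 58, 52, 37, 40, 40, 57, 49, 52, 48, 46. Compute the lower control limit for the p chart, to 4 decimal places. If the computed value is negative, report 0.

0.0700

p̄ = Σdᵢ / (k·n) = 616 / (13 × 400) = 0.11846
LCL = p̄ − 3·√(p̄(1−p̄)/n) = 0.11846 − 3 × 0.01616 = 0.06999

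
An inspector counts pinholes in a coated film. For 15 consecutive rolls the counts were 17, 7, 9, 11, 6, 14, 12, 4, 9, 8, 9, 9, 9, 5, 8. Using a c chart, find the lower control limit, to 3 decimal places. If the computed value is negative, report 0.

0.067

c̄ = (17 + 7 + 9 + 11 + 6 + 14 + 12 + 4 + 9 + 8 + 9 + 9 + 9 + 5 + 8) / 15 = 137 / 15 = 9.1333
LCL = c̄ − 3√c̄ = 9.1333 − 3 × 3.0221 = 0.0669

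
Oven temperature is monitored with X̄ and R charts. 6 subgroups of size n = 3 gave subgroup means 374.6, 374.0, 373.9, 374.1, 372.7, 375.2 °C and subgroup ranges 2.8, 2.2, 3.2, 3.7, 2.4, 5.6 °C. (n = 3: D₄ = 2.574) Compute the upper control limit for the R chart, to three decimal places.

R̄ = (2.8 + 2.2 + 3.2 + 3.7 + 2.4 + 5.6) / 6 = 19.9000 / 6 = 3.3167
UCL_R = D₄·R̄ = 2.574 × 3.3167 = 8.5371

8.537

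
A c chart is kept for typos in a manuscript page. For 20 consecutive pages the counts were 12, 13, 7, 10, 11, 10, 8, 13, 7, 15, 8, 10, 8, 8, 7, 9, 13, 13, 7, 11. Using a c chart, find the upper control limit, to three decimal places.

19.487

c̄ = (12 + 13 + 7 + 10 + 11 + 10 + 8 + 13 + 7 + 15 + 8 + 10 + 8 + 8 + 7 + 9 + 13 + 13 + 7 + 11) / 20 = 200 / 20 = 10.0000
UCL = c̄ + 3√c̄ = 10.0000 + 3 × √10.0000 = 10.0000 + 3 × 3.1623 = 19.4868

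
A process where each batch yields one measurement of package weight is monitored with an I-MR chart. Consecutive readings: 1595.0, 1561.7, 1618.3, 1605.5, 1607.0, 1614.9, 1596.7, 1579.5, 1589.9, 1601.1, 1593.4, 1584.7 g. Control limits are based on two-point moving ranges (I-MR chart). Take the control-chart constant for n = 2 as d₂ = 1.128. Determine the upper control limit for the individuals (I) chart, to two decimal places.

X̄ = (1595.0 + 1561.7 + 1618.3 + 1605.5 + 1607.0 + 1614.9 + 1596.7 + 1579.5 + 1589.9 + 1601.1 + 1593.4 + 1584.7) / 12 = 1595.6417
Moving ranges: 33.3, 56.6, 12.8, 1.5, 7.9, 18.2, 17.2, 10.4, 11.2, 7.7, 8.7; M̄R̄ = 185.5000 / 11 = 16.8636
UCL = X̄ + 3·M̄R̄/d₂ = 1595.6417 + 3 × 16.8636 / 1.128 = 1640.4918

1640.49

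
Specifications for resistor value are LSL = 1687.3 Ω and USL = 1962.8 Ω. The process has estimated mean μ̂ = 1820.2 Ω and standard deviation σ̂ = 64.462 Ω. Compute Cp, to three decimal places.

0.712

Cp = (USL − LSL) / (6σ̂) = (1962.8 − 1687.3) / (6 × 64.462) = 275.5000 / 386.7720 = 0.7123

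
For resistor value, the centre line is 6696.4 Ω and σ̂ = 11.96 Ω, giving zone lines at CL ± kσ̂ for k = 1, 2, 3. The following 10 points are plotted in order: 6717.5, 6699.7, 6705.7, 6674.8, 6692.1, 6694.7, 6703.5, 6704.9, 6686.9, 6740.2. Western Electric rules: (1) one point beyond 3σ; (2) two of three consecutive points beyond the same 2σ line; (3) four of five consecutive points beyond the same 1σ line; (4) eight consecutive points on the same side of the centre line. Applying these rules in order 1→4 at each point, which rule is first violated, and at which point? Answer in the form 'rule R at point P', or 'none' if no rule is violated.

rule 1 at point 10

Zone of each point (C = within 1σ̂, B = 1σ̂–2σ̂, A = 2σ̂–3σ̂, * = beyond 3σ̂; sign = side of CL): 1:+B, 2:+C, 3:+C, 4:-B, 5:-C, 6:-C, 7:+C, 8:+C, 9:-C, 10:+*
Rule 1 (one point beyond the 3σ limits) is satisfied at point 10.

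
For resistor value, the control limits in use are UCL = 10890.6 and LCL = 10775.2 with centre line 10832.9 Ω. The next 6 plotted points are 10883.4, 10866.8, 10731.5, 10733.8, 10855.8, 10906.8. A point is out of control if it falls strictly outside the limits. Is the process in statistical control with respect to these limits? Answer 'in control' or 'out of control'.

Compare each point to [10775.2, 10890.6]: sample 3 = 10731.5 < LCL; sample 4 = 10733.8 < LCL; sample 6 = 10906.8 > UCL.

out of control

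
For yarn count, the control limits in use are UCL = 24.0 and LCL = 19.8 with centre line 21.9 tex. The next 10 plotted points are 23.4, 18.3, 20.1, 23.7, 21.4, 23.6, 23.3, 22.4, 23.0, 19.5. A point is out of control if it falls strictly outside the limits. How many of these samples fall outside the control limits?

2

Compare each point to [19.8, 24.0]: sample 2 = 18.3 < LCL; sample 10 = 19.5 < LCL.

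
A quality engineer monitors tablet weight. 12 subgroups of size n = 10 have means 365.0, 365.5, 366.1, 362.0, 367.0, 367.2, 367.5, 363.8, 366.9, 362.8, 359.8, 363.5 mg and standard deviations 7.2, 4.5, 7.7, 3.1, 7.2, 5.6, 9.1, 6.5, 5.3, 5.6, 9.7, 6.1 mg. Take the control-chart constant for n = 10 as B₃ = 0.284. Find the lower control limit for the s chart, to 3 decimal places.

s̄ = (7.2 + 4.5 + 7.7 + 3.1 + 7.2 + 5.6 + 9.1 + 6.5 + 5.3 + 5.6 + 9.7 + 6.1) / 12 = 6.4667
LCL_s = B₃·s̄ = 0.284 × 6.4667 = 1.8365

1.837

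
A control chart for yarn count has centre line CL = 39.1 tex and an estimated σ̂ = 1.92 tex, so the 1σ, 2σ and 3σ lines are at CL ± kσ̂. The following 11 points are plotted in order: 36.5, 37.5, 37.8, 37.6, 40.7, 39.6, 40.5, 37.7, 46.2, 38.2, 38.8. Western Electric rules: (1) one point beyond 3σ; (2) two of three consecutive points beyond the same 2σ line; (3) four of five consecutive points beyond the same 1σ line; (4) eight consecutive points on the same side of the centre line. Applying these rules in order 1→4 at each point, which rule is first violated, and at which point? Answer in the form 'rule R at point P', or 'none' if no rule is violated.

rule 1 at point 9

Zone of each point (C = within 1σ̂, B = 1σ̂–2σ̂, A = 2σ̂–3σ̂, * = beyond 3σ̂; sign = side of CL): 1:-B, 2:-C, 3:-C, 4:-C, 5:+C, 6:+C, 7:+C, 8:-C, 9:+*, 10:-C, 11:-C
Rule 1 (one point beyond the 3σ limits) is satisfied at point 9.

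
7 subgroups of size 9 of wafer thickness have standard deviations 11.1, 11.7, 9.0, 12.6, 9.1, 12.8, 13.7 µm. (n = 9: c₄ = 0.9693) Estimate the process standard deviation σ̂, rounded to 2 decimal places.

11.79

s̄ = (11.1 + 11.7 + 9.0 + 12.6 + 9.1 + 12.8 + 13.7) / 7 = 11.4286
σ̂ = s̄ / c₄ = 11.4286 / 0.9693 = 11.7905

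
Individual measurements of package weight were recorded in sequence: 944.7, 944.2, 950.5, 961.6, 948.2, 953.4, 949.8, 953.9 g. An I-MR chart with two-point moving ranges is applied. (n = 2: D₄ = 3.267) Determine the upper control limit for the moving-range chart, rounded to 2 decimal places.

20.63

Moving ranges: 0.5, 6.3, 11.1, 13.4, 5.2, 3.6, 4.1; M̄R̄ = 44.2000 / 7 = 6.3143
UCL_MR = D₄·M̄R̄ = 3.267 × 6.3143 = 20.6288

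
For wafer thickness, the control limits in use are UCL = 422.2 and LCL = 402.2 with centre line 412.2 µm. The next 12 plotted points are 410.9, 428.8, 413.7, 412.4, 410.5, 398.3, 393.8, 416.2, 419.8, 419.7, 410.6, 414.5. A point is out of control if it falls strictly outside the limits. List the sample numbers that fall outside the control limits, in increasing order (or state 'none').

2, 6, 7

Compare each point to [402.2, 422.2]: sample 2 = 428.8 > UCL; sample 6 = 398.3 < LCL; sample 7 = 393.8 < LCL.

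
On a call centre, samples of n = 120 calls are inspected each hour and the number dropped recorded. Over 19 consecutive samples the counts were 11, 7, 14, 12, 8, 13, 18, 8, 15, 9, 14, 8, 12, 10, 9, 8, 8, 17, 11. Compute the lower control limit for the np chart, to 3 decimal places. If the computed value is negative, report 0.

p̄ = Σdᵢ / (k·n) = 212 / (19 × 120) = 0.09298
LCL = np̄ − 3·√(np̄(1−p̄)) = 11.1579 − 3 × 3.1813 = 1.6141

1.614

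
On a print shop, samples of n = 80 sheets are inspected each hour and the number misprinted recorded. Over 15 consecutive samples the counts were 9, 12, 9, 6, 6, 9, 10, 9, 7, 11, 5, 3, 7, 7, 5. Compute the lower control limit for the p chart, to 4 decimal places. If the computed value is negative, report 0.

p̄ = Σdᵢ / (k·n) = 115 / (15 × 80) = 0.09583
LCL = p̄ − 3·√(p̄(1−p̄)/n) = 0.09583 − 3 × 0.03291 = -0.00290 → 0 (negative, so LCL = 0)

0.0000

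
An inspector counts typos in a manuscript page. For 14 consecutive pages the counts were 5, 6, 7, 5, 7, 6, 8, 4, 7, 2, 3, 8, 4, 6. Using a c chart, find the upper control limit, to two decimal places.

c̄ = (5 + 6 + 7 + 5 + 7 + 6 + 8 + 4 + 7 + 2 + 3 + 8 + 4 + 6) / 14 = 78 / 14 = 5.5714
UCL = c̄ + 3√c̄ = 5.5714 + 3 × √5.5714 = 5.5714 + 3 × 2.3604 = 12.6526

12.65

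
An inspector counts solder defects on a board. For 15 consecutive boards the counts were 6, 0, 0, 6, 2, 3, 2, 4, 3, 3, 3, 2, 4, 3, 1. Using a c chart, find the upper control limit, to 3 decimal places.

c̄ = (6 + 0 + 0 + 6 + 2 + 3 + 2 + 4 + 3 + 3 + 3 + 2 + 4 + 3 + 1) / 15 = 42 / 15 = 2.8000
UCL = c̄ + 3√c̄ = 2.8000 + 3 × √2.8000 = 2.8000 + 3 × 1.6733 = 7.8200

7.820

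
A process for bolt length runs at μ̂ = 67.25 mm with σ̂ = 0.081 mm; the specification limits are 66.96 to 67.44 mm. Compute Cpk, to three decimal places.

0.782

Cpu = (USL − μ̂) / (3σ̂) = (67.44 − 67.25) / (3 × 0.081) = 0.7819; Cpl = (μ̂ − LSL) / (3σ̂) = (67.25 − 66.96) / (3 × 0.081) = 1.1934; Cpk = min(Cpu, Cpl) = 0.7819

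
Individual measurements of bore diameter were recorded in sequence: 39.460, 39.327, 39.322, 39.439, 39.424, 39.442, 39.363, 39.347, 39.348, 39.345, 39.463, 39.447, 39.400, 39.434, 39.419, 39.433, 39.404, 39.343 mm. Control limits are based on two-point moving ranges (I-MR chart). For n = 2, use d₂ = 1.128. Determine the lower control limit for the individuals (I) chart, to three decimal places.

39.285

X̄ = (39.460 + 39.327 + 39.322 + 39.439 + 39.424 + 39.442 + 39.363 + 39.347 + 39.348 + 39.345 + 39.463 + 39.447 + 39.400 + 39.434 + 39.419 + 39.433 + 39.404 + 39.343) / 18 = 39.3978
Moving ranges: 0.133, 0.005, 0.117, 0.015, 0.018, 0.079, 0.016, 0.001, 0.003, 0.118, 0.016, 0.047, 0.034, 0.015, 0.014, 0.029, 0.061; M̄R̄ = 0.7210 / 17 = 0.0424
LCL = X̄ − 3·M̄R̄/d₂ = 39.3978 − 3 × 0.0424 / 1.128 = 39.2850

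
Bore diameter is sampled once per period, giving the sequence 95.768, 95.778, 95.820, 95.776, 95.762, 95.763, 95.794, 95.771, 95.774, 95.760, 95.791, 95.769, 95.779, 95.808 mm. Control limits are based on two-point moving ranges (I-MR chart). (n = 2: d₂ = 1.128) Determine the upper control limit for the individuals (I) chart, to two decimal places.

95.84

X̄ = (95.768 + 95.778 + 95.820 + 95.776 + 95.762 + 95.763 + 95.794 + 95.771 + 95.774 + 95.760 + 95.791 + 95.769 + 95.779 + 95.808) / 14 = 95.7795
Moving ranges: 0.010, 0.042, 0.044, 0.014, 0.001, 0.031, 0.023, 0.003, 0.014, 0.031, 0.022, 0.010, 0.029; M̄R̄ = 0.2740 / 13 = 0.0211
UCL = X̄ + 3·M̄R̄/d₂ = 95.7795 + 3 × 0.0211 / 1.128 = 95.8356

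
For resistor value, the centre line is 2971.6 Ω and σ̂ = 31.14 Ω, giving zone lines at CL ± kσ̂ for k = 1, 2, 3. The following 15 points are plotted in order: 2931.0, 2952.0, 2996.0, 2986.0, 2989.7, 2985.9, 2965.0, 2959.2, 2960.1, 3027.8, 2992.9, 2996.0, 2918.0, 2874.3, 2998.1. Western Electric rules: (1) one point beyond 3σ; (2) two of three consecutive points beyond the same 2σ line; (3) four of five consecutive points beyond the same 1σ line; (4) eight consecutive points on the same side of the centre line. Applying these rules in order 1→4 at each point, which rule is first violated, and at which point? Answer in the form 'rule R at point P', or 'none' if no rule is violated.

rule 1 at point 14

Zone of each point (C = within 1σ̂, B = 1σ̂–2σ̂, A = 2σ̂–3σ̂, * = beyond 3σ̂; sign = side of CL): 1:-B, 2:-C, 3:+C, 4:+C, 5:+C, 6:+C, 7:-C, 8:-C, 9:-C, 10:+B, 11:+C, 12:+C, 13:-B, 14:-*, 15:+C
Rule 1 (one point beyond the 3σ limits) is satisfied at point 14.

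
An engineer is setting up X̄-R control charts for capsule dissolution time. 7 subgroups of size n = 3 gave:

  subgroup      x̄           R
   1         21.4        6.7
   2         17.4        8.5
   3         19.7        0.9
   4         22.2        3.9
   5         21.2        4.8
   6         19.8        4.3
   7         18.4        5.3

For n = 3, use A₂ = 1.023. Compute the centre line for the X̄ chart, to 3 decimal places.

20.014

X̄̄ = (21.4 + 17.4 + 19.7 + 22.2 + 21.2 + 19.8 + 18.4) / 7 = 140.1000 / 7 = 20.0143
CL = X̄̄ = 20.0143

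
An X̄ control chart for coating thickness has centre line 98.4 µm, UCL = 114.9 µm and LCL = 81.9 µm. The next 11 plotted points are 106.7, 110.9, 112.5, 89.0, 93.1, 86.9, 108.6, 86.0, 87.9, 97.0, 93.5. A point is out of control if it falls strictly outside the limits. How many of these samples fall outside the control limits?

0

All 11 points lie within [81.9, 114.9].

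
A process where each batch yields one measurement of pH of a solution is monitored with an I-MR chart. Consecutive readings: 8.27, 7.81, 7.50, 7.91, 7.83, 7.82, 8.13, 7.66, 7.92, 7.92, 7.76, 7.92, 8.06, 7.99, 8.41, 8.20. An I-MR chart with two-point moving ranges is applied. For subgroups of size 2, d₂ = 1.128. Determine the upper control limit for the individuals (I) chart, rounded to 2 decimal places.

8.56

X̄ = (8.27 + 7.81 + 7.50 + 7.91 + 7.83 + 7.82 + 8.13 + 7.66 + 7.92 + 7.92 + 7.76 + 7.92 + 8.06 + 7.99 + 8.41 + 8.20) / 16 = 7.9444
Moving ranges: 0.46, 0.31, 0.41, 0.08, 0.01, 0.31, 0.47, 0.26, 0.00, 0.16, 0.16, 0.14, 0.07, 0.42, 0.21; M̄R̄ = 3.4700 / 15 = 0.2313
UCL = X̄ + 3·M̄R̄/d₂ = 7.9444 + 3 × 0.2313 / 1.128 = 8.5596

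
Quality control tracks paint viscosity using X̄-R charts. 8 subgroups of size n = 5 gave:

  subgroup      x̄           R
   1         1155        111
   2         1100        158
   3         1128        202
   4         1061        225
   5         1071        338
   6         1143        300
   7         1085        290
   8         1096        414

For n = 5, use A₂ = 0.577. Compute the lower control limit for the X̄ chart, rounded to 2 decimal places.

957.88

X̄̄ = (1155 + 1100 + 1128 + 1061 + 1071 + 1143 + 1085 + 1096) / 8 = 8839.0000 / 8 = 1104.8750
R̄ = (111 + 158 + 202 + 225 + 338 + 300 + 290 + 414) / 8 = 2038.0000 / 8 = 254.7500
LCL = X̄̄ − A₂·R̄ = 1104.8750 − 0.577 × 254.7500 = 957.8843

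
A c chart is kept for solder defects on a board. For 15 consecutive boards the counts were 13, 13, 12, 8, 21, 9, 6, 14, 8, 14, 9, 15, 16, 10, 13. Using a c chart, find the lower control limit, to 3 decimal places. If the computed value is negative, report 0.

c̄ = (13 + 13 + 12 + 8 + 21 + 9 + 6 + 14 + 8 + 14 + 9 + 15 + 16 + 10 + 13) / 15 = 181 / 15 = 12.0667
LCL = c̄ − 3√c̄ = 12.0667 − 3 × 3.4737 = 1.6455

1.646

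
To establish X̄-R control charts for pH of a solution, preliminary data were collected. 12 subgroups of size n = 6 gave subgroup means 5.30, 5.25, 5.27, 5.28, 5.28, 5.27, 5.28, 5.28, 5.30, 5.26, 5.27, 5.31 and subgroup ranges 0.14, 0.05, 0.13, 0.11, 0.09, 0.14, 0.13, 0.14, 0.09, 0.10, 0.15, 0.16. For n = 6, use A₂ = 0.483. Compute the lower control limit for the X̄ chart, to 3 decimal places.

5.222

X̄̄ = (5.30 + 5.25 + 5.27 + 5.28 + 5.28 + 5.27 + 5.28 + 5.28 + 5.30 + 5.26 + 5.27 + 5.31) / 12 = 63.3500 / 12 = 5.2792
R̄ = (0.14 + 0.05 + 0.13 + 0.11 + 0.09 + 0.14 + 0.13 + 0.14 + 0.09 + 0.10 + 0.15 + 0.16) / 12 = 1.4300 / 12 = 0.1192
LCL = X̄̄ − A₂·R̄ = 5.2792 − 0.483 × 0.1192 = 5.2216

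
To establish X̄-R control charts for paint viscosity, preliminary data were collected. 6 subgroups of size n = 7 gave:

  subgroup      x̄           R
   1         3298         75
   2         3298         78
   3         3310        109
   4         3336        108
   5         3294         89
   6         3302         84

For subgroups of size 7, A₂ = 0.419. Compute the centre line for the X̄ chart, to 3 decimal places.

X̄̄ = (3298 + 3298 + 3310 + 3336 + 3294 + 3302) / 6 = 19838.0000 / 6 = 3306.3333
CL = X̄̄ = 3306.3333

3306.333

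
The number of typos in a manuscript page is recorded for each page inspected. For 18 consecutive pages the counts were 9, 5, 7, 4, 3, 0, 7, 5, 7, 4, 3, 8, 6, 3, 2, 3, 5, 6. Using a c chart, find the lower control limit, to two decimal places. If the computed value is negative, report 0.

0.00

c̄ = (9 + 5 + 7 + 4 + 3 + 0 + 7 + 5 + 7 + 4 + 3 + 8 + 6 + 3 + 2 + 3 + 5 + 6) / 18 = 87 / 18 = 4.8333
LCL = c̄ − 3√c̄ = 4.8333 − 3 × 2.1985 = -1.7621 → 0 (cannot be negative)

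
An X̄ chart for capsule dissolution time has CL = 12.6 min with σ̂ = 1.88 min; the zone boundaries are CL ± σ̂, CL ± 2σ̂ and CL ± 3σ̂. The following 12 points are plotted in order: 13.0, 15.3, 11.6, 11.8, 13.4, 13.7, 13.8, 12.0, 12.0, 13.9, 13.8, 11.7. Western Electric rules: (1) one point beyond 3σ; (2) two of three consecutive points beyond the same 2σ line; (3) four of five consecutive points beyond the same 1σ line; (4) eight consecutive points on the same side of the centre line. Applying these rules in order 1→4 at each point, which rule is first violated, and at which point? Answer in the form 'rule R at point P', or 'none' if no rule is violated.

none

Zone of each point (C = within 1σ̂, B = 1σ̂–2σ̂, A = 2σ̂–3σ̂, * = beyond 3σ̂; sign = side of CL): 1:+C, 2:+B, 3:-C, 4:-C, 5:+C, 6:+C, 7:+C, 8:-C, 9:-C, 10:+C, 11:+C, 12:-C
No rule fires across all 12 points.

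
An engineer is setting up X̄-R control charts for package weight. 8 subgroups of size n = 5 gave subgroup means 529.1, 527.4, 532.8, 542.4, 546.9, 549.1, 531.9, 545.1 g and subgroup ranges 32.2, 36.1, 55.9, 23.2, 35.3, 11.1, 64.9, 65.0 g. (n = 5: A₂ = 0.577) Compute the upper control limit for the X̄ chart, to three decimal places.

X̄̄ = (529.1 + 527.4 + 532.8 + 542.4 + 546.9 + 549.1 + 531.9 + 545.1) / 8 = 4304.7000 / 8 = 538.0875
R̄ = (32.2 + 36.1 + 55.9 + 23.2 + 35.3 + 11.1 + 64.9 + 65.0) / 8 = 323.7000 / 8 = 40.4625
UCL = X̄̄ + A₂·R̄ = 538.0875 + 0.577 × 40.4625 = 561.4344

561.434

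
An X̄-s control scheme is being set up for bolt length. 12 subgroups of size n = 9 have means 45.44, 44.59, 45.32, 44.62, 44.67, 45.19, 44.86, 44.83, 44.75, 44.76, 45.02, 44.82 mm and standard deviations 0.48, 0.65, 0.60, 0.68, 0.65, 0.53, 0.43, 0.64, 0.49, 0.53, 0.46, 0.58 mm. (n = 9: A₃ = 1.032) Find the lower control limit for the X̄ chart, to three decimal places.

44.328

X̄̄ = (45.44 + 44.59 + 45.32 + 44.62 + 44.67 + 45.19 + 44.86 + 44.83 + 44.75 + 44.76 + 45.02 + 44.82) / 12 = 44.9058
s̄ = (0.48 + 0.65 + 0.60 + 0.68 + 0.65 + 0.53 + 0.43 + 0.64 + 0.49 + 0.53 + 0.46 + 0.58) / 12 = 0.5600
LCL = X̄̄ − A₃·s̄ = 44.9058 − 1.032 × 0.5600 = 44.3279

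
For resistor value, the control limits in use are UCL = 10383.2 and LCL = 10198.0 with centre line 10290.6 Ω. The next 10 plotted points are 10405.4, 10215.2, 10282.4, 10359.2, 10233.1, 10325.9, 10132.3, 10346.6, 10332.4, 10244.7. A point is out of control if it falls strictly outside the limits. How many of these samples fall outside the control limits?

2

Compare each point to [10198.0, 10383.2]: sample 1 = 10405.4 > UCL; sample 7 = 10132.3 < LCL.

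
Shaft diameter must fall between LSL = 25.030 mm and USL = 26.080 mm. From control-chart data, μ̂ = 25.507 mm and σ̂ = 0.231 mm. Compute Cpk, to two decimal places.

Cpu = (USL − μ̂) / (3σ̂) = (26.080 − 25.507) / (3 × 0.231) = 0.8268; Cpl = (μ̂ − LSL) / (3σ̂) = (25.507 − 25.030) / (3 × 0.231) = 0.6883; Cpk = min(Cpu, Cpl) = 0.6883

0.69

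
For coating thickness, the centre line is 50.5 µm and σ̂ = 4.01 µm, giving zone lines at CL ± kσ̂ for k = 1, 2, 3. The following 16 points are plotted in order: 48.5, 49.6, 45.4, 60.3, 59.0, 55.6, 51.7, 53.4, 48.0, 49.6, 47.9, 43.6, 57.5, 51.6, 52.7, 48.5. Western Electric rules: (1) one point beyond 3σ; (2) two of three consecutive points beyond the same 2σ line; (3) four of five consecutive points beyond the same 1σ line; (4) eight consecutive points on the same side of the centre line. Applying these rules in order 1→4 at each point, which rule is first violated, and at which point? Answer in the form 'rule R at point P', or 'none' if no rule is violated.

Zone of each point (C = within 1σ̂, B = 1σ̂–2σ̂, A = 2σ̂–3σ̂, * = beyond 3σ̂; sign = side of CL): 1:-C, 2:-C, 3:-B, 4:+A, 5:+A, 6:+B, 7:+C, 8:+C, 9:-C, 10:-C, 11:-C, 12:-B, 13:+B, 14:+C, 15:+C, 16:-C
Rule 2 (two of three consecutive points beyond the same 2σ limit) is satisfied at point 5.

rule 2 at point 5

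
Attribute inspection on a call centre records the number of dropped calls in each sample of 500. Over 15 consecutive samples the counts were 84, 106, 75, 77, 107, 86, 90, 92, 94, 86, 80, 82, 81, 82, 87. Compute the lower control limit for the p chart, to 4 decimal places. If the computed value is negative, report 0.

p̄ = Σdᵢ / (k·n) = 1309 / (15 × 500) = 0.17453
LCL = p̄ − 3·√(p̄(1−p̄)/n) = 0.17453 − 3 × 0.01697 = 0.12361

0.1236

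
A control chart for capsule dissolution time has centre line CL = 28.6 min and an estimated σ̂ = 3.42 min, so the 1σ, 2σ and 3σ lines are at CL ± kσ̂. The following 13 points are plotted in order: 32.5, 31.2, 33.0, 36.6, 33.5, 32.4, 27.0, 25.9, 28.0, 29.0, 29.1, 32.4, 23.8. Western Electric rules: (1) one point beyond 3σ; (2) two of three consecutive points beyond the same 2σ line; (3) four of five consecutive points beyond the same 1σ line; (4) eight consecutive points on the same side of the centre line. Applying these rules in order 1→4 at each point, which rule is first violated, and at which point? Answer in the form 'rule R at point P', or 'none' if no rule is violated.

Zone of each point (C = within 1σ̂, B = 1σ̂–2σ̂, A = 2σ̂–3σ̂, * = beyond 3σ̂; sign = side of CL): 1:+B, 2:+C, 3:+B, 4:+A, 5:+B, 6:+B, 7:-C, 8:-C, 9:-C, 10:+C, 11:+C, 12:+B, 13:-B
Rule 3 (four of five consecutive points beyond the same 1σ limit) is satisfied at point 5.

rule 3 at point 5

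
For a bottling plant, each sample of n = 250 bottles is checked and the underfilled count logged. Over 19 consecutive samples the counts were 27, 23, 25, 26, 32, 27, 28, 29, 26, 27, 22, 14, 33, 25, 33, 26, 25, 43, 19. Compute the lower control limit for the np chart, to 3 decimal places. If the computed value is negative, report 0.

12.157

p̄ = Σdᵢ / (k·n) = 510 / (19 × 250) = 0.10737
LCL = np̄ − 3·√(np̄(1−p̄)) = 26.8421 − 3 × 4.8949 = 12.1574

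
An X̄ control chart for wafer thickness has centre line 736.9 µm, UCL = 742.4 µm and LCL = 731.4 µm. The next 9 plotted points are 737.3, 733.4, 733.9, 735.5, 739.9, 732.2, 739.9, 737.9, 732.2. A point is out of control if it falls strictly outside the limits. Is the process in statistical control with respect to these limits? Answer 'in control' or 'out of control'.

in control

All 9 points lie within [731.4, 742.4].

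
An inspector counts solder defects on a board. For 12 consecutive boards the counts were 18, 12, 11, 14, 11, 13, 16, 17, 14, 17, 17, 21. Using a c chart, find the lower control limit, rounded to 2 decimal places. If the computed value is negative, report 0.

c̄ = (18 + 12 + 11 + 14 + 11 + 13 + 16 + 17 + 14 + 17 + 17 + 21) / 12 = 181 / 12 = 15.0833
LCL = c̄ − 3√c̄ = 15.0833 − 3 × 3.8837 = 3.4322

3.43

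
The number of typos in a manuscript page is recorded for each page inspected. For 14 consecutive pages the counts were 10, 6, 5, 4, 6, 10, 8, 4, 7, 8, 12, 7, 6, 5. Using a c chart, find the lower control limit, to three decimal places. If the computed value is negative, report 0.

0.000

c̄ = (10 + 6 + 5 + 4 + 6 + 10 + 8 + 4 + 7 + 8 + 12 + 7 + 6 + 5) / 14 = 98 / 14 = 7.0000
LCL = c̄ − 3√c̄ = 7.0000 − 3 × 2.6458 = -0.9373 → 0 (cannot be negative)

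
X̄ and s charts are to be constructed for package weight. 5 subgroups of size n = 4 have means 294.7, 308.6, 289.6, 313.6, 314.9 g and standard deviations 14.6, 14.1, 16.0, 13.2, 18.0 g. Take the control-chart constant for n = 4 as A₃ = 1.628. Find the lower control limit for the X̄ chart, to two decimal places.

279.57

X̄̄ = (294.7 + 308.6 + 289.6 + 313.6 + 314.9) / 5 = 304.2800
s̄ = (14.6 + 14.1 + 16.0 + 13.2 + 18.0) / 5 = 15.1800
LCL = X̄̄ − A₃·s̄ = 304.2800 − 1.628 × 15.1800 = 279.5670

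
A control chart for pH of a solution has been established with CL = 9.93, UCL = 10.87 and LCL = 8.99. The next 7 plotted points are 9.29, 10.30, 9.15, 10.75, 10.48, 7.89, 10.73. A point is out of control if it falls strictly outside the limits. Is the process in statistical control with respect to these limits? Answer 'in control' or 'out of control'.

Compare each point to [8.99, 10.87]: sample 6 = 7.89 < LCL.

out of control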